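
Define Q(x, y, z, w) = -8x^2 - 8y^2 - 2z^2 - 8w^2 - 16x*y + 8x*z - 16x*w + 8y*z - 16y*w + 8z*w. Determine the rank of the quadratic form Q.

The symmetric matrix is A = [[-8, -8, 4, -8], [-8, -8, 4, -8], [4, 4, -2, 4], [-8, -8, 4, -8]].
Row-reducing A symmetrically gives the diagonal entries -8, 0, 0, 0.
That gives 1 negative, 3 zero pivots.
The rank is the number of nonzero pivots: 1.

1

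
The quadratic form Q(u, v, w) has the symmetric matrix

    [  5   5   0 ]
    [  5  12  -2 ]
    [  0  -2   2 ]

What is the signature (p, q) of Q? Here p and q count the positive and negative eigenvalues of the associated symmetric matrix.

(3, 0)

Symmetric row and column elimination reduces A to a congruent diagonal form with pivots 5, 7, 10/7.
That gives 3 positive pivots.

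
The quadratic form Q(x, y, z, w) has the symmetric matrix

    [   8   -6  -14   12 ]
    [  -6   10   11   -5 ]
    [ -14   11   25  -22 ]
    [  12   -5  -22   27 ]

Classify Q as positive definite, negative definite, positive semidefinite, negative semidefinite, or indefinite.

An LDLᵀ factorisation of A has diagonal entries 8, 11/2, 5/11, 2.
Counting signs: 4 positive.
Hence Q is positive definite.

positive definite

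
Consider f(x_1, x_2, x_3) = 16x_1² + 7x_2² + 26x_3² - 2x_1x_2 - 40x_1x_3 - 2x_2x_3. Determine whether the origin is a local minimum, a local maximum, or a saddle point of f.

The Hessian at the origin is H = [[32, -2, -40], [-2, 14, -2], [-40, -2, 52]].
Symmetric row and column elimination reduces H to a congruent diagonal form with pivots 32, 111/8, 20/37.
So there are 3 positive pivots.
H is positive definite, so the origin is a strict local minimum.

local minimum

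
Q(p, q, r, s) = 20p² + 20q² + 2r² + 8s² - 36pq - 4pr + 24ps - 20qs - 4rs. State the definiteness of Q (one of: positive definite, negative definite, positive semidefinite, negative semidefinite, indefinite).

The symmetric matrix of Q is A = [[20, -18, -2, 12], [-18, 20, 0, -10], [-2, 0, 2, -2], [12, -10, -2, 8]].
Leading principal minors: Δ_1 = 20, Δ_2 = 76, Δ_3 = 72, Δ_4 = 32.
All leading principal minors are positive, so by Sylvester's criterion Q is positive definite.

positive definite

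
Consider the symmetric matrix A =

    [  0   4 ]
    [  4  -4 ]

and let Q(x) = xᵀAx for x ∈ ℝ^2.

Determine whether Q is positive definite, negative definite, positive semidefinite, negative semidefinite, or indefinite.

For the 2×2 matrix [[0, 4], [4, -4]]: det = 0·-4 − (4)² = -16, trace = -4.
det < 0 so the eigenvalues have opposite signs; the form is indefinite.

indefinite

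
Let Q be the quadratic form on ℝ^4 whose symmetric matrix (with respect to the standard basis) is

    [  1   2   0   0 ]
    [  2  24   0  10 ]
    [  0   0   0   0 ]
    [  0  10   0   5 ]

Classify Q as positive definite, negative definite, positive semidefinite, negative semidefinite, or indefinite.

Congruent diagonalization of A (simultaneous row and column reduction) yields pivots 1, 20, 0, 0.
Counting signs: 2 positive, 2 zero.
Hence Q is positive semidefinite.

positive semidefinite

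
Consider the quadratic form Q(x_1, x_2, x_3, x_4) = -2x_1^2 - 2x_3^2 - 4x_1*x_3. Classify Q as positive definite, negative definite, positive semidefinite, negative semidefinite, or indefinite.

negative semidefinite

Write A = [[-2, 0, -2, 0], [0, 0, 0, 0], [-2, 0, -2, 0], [0, 0, 0, 0]].
Symmetric row and column elimination reduces A to a congruent diagonal form with pivots -2, 0, 0, 0.
That gives 1 negative, 3 zero pivots.
Hence Q is negative semidefinite.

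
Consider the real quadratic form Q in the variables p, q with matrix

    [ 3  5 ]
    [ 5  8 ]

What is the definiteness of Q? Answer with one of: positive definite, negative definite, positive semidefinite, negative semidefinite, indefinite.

indefinite

For the 2×2 matrix [[3, 5], [5, 8]]: det = 3·8 − (5)² = -1, trace = 11.
det < 0 so the eigenvalues have opposite signs; the form is indefinite.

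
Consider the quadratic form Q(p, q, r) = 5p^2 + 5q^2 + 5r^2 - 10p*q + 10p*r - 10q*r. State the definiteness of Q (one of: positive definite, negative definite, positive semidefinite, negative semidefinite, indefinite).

positive semidefinite

The associated matrix is A = [[5, -5, 5], [-5, 5, -5], [5, -5, 5]].
Symmetric row and column elimination reduces A to a congruent diagonal form with pivots 5, 0, 0.
That gives 1 positive, 2 zero pivots.
Hence Q is positive semidefinite.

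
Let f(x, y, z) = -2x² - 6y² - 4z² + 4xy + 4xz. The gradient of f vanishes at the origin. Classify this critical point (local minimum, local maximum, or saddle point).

The Hessian at the origin is H = [[-4, 4, 4], [4, -12, 0], [4, 0, -8]].
Symmetric row and column elimination reduces H to a congruent diagonal form with pivots -4, -8, -2.
So there are 3 negative pivots.
H is negative definite, so the origin is a strict local maximum.

local maximum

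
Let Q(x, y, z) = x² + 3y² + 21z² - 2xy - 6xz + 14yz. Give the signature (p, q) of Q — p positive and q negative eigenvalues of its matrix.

Write A = [[1, -1, -3], [-1, 3, 7], [-3, 7, 21]].
Symmetric row and column elimination reduces A to a congruent diagonal form with pivots 1, 2, 4.
Counting signs: 3 positive.

(3, 0)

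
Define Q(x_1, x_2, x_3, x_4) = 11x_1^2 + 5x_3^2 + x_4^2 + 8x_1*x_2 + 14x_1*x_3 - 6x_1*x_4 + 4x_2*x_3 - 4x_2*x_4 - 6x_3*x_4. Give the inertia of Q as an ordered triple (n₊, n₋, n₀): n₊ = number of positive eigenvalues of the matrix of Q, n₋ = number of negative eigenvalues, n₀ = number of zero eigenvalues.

(2, 1, 1)

The associated matrix is A = [[11, 4, 7, -3], [4, 0, 2, -2], [7, 2, 5, -3], [-3, -2, -3, 1]].
Symmetric row and column elimination reduces A to a congruent diagonal form with pivots 11, -16/11, 3/4, 0.
That gives 2 positive, 1 negative, 1 zero pivots.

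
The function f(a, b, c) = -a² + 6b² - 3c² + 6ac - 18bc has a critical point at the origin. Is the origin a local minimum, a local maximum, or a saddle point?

The Hessian at the origin is H = [[-2, 0, 6], [0, 12, -18], [6, -18, -6]].
Congruent diagonalization of H (simultaneous row and column reduction) yields pivots -2, 12, -15.
So there are 1 positive, 2 negative pivots.
H is indefinite, so the origin is a saddle point.

saddle point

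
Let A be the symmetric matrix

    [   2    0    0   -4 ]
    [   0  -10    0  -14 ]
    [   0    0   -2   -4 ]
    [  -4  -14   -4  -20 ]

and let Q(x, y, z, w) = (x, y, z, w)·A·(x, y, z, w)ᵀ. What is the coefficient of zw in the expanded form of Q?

-8

The coefficient of zw is A[3,4] + A[4,3] = 2·(-4) = -8.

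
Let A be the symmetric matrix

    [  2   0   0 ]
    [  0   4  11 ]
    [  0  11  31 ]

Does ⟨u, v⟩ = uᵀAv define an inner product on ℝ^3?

Leading principal minors: Δ_1 = 2, Δ_2 = 8, Δ_3 = 6.
All leading principal minors are positive, so by Sylvester's criterion Q is positive definite.
⟨·,·⟩ is an inner product exactly when A is positive definite.

yes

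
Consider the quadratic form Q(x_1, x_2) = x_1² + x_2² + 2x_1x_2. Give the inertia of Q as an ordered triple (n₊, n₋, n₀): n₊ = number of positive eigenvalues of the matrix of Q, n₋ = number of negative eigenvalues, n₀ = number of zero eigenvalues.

The symmetric matrix is A = [[1, 1], [1, 1]].
Applying the same elementary operations to the rows and columns of A produces a congruent diagonal matrix with entries 1, 0.
So there are 1 positive, 1 zero pivots.

(1, 0, 1)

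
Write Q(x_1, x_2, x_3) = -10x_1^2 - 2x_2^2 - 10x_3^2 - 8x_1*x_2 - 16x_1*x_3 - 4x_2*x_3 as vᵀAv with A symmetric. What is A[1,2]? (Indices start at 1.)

The coefficient of x_1·x_2 in Q is -8. For a symmetric A this equals A[1,2] + A[2,1] = 2·A[1,2].
So A[1,2] = -8/2 = -4.

-4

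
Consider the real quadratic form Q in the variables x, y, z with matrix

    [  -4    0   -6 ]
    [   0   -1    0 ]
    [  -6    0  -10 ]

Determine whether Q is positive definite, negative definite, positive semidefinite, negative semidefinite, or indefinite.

negative definite

Congruent diagonalization of A (simultaneous row and column reduction) yields pivots -4, -1, -1.
So there are 3 negative pivots.
Hence Q is negative definite.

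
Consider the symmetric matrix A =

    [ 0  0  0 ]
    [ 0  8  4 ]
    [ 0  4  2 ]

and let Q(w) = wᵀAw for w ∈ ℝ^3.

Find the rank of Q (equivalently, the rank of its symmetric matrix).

Applying the same elementary operations to the rows and columns of A produces a congruent diagonal matrix with entries 0, 8, 0.
So there are 1 positive, 2 zero pivots.
The rank is the number of nonzero pivots: 1.

1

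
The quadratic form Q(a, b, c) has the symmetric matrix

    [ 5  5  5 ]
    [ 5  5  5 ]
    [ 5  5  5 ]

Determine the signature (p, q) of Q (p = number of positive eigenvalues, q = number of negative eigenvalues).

(1, 0)

Symmetric row and column elimination reduces A to a congruent diagonal form with pivots 5, 0, 0.
So there are 1 positive, 2 zero pivots.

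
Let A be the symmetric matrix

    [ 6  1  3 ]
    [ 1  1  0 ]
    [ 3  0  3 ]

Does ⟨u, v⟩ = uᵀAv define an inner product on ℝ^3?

yes

Leading principal minors: Δ_1 = 6, Δ_2 = 5, Δ_3 = 6.
All leading principal minors are positive, so by Sylvester's criterion Q is positive definite.
⟨·,·⟩ is an inner product exactly when A is positive definite.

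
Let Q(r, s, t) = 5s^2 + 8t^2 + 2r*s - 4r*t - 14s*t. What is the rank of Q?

The symmetric matrix is A = [[0, 1, -2], [1, 5, -7], [-2, -7, 8]].
Row reduction of A gives 2 nonzero rows, so rank A = 2.

2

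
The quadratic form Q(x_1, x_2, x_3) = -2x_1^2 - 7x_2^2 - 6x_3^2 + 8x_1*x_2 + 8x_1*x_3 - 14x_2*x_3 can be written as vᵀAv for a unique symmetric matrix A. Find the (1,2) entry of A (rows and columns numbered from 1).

4

The coefficient of x_1·x_2 in Q is 8. For a symmetric A this equals A[1,2] + A[2,1] = 2·A[1,2].
So A[1,2] = 8/2 = 4.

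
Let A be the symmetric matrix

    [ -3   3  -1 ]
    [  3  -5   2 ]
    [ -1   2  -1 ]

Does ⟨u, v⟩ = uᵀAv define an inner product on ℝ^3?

no

Leading principal minors: Δ_1 = -3, Δ_2 = 6, Δ_3 = -1.
The signs alternate starting with Δ_1 < 0, so by Sylvester's criterion Q is negative definite.
⟨·,·⟩ is an inner product exactly when A is positive definite.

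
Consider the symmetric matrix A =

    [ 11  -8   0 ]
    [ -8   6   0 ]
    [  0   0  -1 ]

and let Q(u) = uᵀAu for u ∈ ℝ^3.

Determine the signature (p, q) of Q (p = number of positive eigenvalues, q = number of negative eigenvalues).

(2, 1)

Congruent diagonalization of A (simultaneous row and column reduction) yields pivots 11, 2/11, -1.
Counting signs: 2 positive, 1 negative.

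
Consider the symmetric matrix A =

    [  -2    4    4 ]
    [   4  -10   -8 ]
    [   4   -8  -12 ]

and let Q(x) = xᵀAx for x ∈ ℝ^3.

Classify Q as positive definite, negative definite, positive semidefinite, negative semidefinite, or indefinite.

Leading principal minors: Δ_1 = -2, Δ_2 = 4, Δ_3 = -16.
The signs alternate starting with Δ_1 < 0, so by Sylvester's criterion Q is negative definite.

negative definite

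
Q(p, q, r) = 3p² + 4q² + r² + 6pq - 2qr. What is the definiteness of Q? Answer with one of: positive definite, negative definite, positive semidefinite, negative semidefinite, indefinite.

positive semidefinite

Write A = [[3, 3, 0], [3, 4, -1], [0, -1, 1]].
Applying the same elementary operations to the rows and columns of A produces a congruent diagonal matrix with entries 3, 1, 0.
That gives 2 positive, 1 zero pivots.
Hence Q is positive semidefinite.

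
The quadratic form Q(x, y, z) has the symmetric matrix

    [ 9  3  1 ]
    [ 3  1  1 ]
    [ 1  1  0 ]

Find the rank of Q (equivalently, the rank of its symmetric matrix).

3

Row reduction of A gives 3 nonzero rows, so rank A = 3.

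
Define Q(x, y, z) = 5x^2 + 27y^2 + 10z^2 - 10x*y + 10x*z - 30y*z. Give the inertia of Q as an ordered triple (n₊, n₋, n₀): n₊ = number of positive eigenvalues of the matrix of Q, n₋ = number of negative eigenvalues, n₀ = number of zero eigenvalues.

The symmetric matrix is A = [[5, -5, 5], [-5, 27, -15], [5, -15, 10]].
Symmetric row and column elimination reduces A to a congruent diagonal form with pivots 5, 22, 5/11.
That gives 3 positive pivots.

(3, 0, 0)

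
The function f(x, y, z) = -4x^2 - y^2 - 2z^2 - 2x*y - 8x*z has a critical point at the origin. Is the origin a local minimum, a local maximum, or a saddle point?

The Hessian at the origin is H = [[-8, -2, -8], [-2, -2, 0], [-8, 0, -4]].
Congruent diagonalization of H (simultaneous row and column reduction) yields pivots -8, -3/2, 20/3.
Counting signs: 1 positive, 2 negative.
H is indefinite, so the origin is a saddle point.

saddle point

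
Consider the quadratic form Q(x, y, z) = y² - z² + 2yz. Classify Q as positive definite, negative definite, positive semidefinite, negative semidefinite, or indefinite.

indefinite

Write A = [[0, 0, 0], [0, 1, 1], [0, 1, -1]].
Symmetric row and column elimination reduces A to a congruent diagonal form with pivots 0, 1, -2.
Counting signs: 1 positive, 1 negative, 1 zero.
Hence Q is indefinite.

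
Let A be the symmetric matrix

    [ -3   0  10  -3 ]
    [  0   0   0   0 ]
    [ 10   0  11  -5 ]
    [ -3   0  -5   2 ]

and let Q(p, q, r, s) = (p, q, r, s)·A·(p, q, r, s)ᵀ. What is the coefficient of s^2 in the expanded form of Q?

2

The coefficient of s^2 is the diagonal entry A[4,4] = 2.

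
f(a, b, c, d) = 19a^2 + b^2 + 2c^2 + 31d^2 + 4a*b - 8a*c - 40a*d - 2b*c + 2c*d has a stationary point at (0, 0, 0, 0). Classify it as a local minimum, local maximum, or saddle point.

The Hessian at the origin is H = [[38, 4, -8, -40], [4, 2, -2, 0], [-8, -2, 4, 2], [-40, 0, 2, 62]].
An LDLᵀ factorisation of H has diagonal entries 38, 30/19, 22/15, 12/11.
Counting signs: 4 positive.
H is positive definite, so the origin is a strict local minimum.

local minimum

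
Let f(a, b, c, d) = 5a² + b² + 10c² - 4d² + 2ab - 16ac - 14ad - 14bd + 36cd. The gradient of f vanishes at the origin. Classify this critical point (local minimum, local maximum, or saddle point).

The Hessian at the origin is H = [[10, 2, -16, -14], [2, 2, 0, -14], [-16, 0, 20, 36], [-14, -14, 36, -8]].
Symmetric row and column elimination reduces H to a congruent diagonal form with pivots 10, 8/5, -12, 2.
Counting signs: 3 positive, 1 negative.
H is indefinite, so the origin is a saddle point.

saddle point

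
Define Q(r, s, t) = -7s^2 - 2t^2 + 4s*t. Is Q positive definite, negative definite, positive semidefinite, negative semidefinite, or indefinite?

The symmetric matrix is A = [[0, 0, 0], [0, -7, 2], [0, 2, -2]].
Row-reducing A symmetrically gives the diagonal entries 0, -7, -10/7.
Counting signs: 2 negative, 1 zero.
Hence Q is negative semidefinite.

negative semidefinite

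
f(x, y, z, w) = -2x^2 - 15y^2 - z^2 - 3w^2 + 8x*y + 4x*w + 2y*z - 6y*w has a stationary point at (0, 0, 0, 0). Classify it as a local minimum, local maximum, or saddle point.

local maximum

The Hessian at the origin is H = [[-4, 8, 0, 4], [8, -30, 2, -6], [0, 2, -2, 0], [4, -6, 0, -6]].
Congruent diagonalization of H (simultaneous row and column reduction) yields pivots -4, -14, -12/7, -5/3.
So there are 4 negative pivots.
H is negative definite, so the origin is a strict local maximum.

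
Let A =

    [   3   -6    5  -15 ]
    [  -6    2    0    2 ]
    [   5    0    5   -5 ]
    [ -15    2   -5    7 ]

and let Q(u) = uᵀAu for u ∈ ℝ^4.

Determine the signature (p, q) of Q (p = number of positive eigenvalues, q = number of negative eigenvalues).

(3, 1)

Row-reducing A symmetrically gives the diagonal entries 3, -10, 20/3, 4/5.
That gives 3 positive, 1 negative pivots.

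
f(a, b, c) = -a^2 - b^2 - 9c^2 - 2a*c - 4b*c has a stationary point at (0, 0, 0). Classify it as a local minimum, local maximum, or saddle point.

The Hessian at the origin is H = [[-2, 0, -2], [0, -2, -4], [-2, -4, -18]].
Symmetric row and column elimination reduces H to a congruent diagonal form with pivots -2, -2, -8.
So there are 3 negative pivots.
H is negative definite, so the origin is a strict local maximum.

local maximum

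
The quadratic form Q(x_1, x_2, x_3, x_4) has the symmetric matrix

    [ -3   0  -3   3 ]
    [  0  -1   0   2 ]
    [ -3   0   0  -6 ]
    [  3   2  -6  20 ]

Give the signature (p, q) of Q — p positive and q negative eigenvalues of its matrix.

Applying the same elementary operations to the rows and columns of A produces a congruent diagonal matrix with entries -3, -1, 3, 0.
Counting signs: 1 positive, 2 negative, 1 zero.

(1, 2)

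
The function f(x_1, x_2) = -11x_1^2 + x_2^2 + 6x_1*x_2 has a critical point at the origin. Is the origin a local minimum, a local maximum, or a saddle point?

saddle point

The Hessian at the origin is H = [[-22, 6], [6, 2]].
det H = -22·2 − (6)² = -80 < 0, so H is indefinite.
Therefore the origin is a saddle point.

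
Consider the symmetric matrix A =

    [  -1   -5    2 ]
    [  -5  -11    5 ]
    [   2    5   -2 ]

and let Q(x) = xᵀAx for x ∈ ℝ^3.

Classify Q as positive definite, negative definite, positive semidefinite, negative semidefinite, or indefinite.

Congruent diagonalization of A (simultaneous row and column reduction) yields pivots -1, 14, 3/14.
That gives 2 positive, 1 negative pivots.
Hence Q is indefinite.

indefinite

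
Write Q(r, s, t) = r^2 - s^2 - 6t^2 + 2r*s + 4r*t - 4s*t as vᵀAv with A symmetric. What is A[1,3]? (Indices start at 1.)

The coefficient of r·t in Q is 4. For a symmetric A this equals A[1,3] + A[3,1] = 2·A[1,3].
So A[1,3] = 4/2 = 2.

2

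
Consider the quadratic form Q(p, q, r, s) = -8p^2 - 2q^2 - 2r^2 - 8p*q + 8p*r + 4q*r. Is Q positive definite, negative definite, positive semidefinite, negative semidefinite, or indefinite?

negative semidefinite

Write A = [[-8, -4, 4, 0], [-4, -2, 2, 0], [4, 2, -2, 0], [0, 0, 0, 0]].
Row-reducing A symmetrically gives the diagonal entries -8, 0, 0, 0.
So there are 1 negative, 3 zero pivots.
Hence Q is negative semidefinite.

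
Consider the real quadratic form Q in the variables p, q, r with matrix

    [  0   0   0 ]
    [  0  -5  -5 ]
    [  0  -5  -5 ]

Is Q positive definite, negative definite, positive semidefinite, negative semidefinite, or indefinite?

negative semidefinite

Applying the same elementary operations to the rows and columns of A produces a congruent diagonal matrix with entries 0, -5, 0.
That gives 1 negative, 2 zero pivots.
Hence Q is negative semidefinite.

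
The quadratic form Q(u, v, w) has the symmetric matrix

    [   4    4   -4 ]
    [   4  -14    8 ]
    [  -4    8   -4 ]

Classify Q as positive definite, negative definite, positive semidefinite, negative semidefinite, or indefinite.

Symmetric row and column elimination reduces A to a congruent diagonal form with pivots 4, -18, 0.
That gives 1 positive, 1 negative, 1 zero pivots.
Hence Q is indefinite.

indefinite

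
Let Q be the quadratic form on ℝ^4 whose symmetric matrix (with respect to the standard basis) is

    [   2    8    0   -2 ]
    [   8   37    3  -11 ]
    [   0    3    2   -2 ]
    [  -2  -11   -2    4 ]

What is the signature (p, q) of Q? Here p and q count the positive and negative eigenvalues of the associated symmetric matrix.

(3, 0)

Congruent diagonalization of A (simultaneous row and column reduction) yields pivots 2, 5, 1/5, 0.
That gives 3 positive, 1 zero pivots.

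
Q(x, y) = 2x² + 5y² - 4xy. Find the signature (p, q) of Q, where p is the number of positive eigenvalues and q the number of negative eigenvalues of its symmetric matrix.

(2, 0)

The associated matrix is A = [[2, -2], [-2, 5]].
Applying the same elementary operations to the rows and columns of A produces a congruent diagonal matrix with entries 2, 3.
Counting signs: 2 positive.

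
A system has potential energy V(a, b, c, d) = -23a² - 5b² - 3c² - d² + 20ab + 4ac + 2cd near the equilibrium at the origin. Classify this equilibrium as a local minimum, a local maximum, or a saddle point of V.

The Hessian at the origin is H = [[-46, 20, 4, 0], [20, -10, 0, 0], [4, 0, -6, 2], [0, 0, 2, -2]].
An LDLᵀ factorisation of H has diagonal entries -46, -30/23, -10/3, -4/5.
Counting signs: 4 negative.
H is negative definite, so the origin is a strict local maximum.

local maximum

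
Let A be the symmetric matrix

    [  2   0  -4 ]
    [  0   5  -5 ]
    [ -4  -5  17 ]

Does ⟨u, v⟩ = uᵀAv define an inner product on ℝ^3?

yes

Row-reducing A symmetrically gives the diagonal entries 2, 5, 4.
So there are 3 positive pivots.
Hence Q is positive definite.
⟨·,·⟩ is an inner product exactly when A is positive definite.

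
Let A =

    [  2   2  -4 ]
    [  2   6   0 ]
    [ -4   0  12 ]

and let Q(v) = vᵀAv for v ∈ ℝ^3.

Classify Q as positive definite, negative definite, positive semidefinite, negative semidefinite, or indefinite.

Symmetric row and column elimination reduces A to a congruent diagonal form with pivots 2, 4, 0.
So there are 2 positive, 1 zero pivots.
Hence Q is positive semidefinite.

positive semidefinite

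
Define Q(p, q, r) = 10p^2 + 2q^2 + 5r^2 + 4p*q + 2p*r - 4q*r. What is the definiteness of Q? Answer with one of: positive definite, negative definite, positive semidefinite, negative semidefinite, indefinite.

The symmetric matrix of Q is A = [[10, 2, 1], [2, 2, -2], [1, -2, 5]].
Leading principal minors: Δ_1 = 10, Δ_2 = 16, Δ_3 = 30.
All leading principal minors are positive, so by Sylvester's criterion Q is positive definite.

positive definite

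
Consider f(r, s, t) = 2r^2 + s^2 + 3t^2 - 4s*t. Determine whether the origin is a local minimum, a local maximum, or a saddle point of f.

The Hessian at the origin is H = [[4, 0, 0], [0, 2, -4], [0, -4, 6]].
Row-reducing H symmetrically gives the diagonal entries 4, 2, -2.
That gives 2 positive, 1 negative pivots.
H is indefinite, so the origin is a saddle point.

saddle point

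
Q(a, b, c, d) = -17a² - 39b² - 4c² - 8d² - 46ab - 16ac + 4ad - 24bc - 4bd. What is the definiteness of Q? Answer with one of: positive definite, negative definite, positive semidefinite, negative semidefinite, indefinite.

negative definite

The symmetric matrix of Q is A = [[-17, -23, -8, 2], [-23, -39, -12, -2], [-8, -12, -4, 0], [2, -2, 0, -8]].
Leading principal minors: Δ_1 = -17, Δ_2 = 134, Δ_3 = -8, Δ_4 = 32.
The signs alternate starting with Δ_1 < 0, so by Sylvester's criterion Q is negative definite.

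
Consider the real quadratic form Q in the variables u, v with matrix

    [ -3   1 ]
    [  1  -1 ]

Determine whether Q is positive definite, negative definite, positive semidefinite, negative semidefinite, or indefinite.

For the 2×2 matrix [[-3, 1], [1, -1]]: det = -3·-1 − (1)² = 2, trace = -4.
det > 0 so both eigenvalues share the sign of the trace; trace = -4 < 0 ⇒ both negative.

negative definite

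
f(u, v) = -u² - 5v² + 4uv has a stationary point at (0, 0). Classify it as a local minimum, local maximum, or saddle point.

local maximum

The Hessian at the origin is H = [[-2, 4], [4, -10]].
det H = -2·-10 − (4)² = 4 > 0 and H[1,1] = -2 < 0, so H is negative definite.
Therefore the origin is a local maximum.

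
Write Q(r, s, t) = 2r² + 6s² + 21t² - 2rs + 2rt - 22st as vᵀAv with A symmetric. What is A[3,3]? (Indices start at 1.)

21

The coefficient of t² in Q is 21, and that is exactly A[3,3].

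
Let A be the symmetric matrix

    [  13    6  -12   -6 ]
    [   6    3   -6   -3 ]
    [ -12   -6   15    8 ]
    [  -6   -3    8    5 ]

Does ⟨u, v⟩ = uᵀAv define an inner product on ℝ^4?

yes

Leading principal minors: Δ_1 = 13, Δ_2 = 3, Δ_3 = 9, Δ_4 = 6.
All leading principal minors are positive, so by Sylvester's criterion Q is positive definite.
⟨·,·⟩ is an inner product exactly when A is positive definite.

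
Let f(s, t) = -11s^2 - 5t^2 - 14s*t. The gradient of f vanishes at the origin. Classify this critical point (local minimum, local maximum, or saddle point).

The Hessian at the origin is H = [[-22, -14], [-14, -10]].
det H = -22·-10 − (-14)² = 24 > 0 and H[1,1] = -22 < 0, so H is negative definite.
Therefore the origin is a local maximum.

local maximum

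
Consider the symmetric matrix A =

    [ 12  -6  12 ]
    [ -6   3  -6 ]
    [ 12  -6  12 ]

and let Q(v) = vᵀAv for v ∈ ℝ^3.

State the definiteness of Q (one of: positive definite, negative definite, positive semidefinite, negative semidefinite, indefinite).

positive semidefinite

Congruent diagonalization of A (simultaneous row and column reduction) yields pivots 12, 0, 0.
That gives 1 positive, 2 zero pivots.
Hence Q is positive semidefinite.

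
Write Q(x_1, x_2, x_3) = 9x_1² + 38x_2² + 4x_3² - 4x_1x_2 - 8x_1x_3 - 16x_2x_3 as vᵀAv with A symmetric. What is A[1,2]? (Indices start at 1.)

-2

The coefficient of x_1·x_2 in Q is -4. For a symmetric A this equals A[1,2] + A[2,1] = 2·A[1,2].
So A[1,2] = -4/2 = -2.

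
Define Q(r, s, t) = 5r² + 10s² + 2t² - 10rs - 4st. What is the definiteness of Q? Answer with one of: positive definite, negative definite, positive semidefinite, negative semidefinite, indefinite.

The symmetric matrix is A = [[5, -5, 0], [-5, 10, -2], [0, -2, 2]].
Applying the same elementary operations to the rows and columns of A produces a congruent diagonal matrix with entries 5, 5, 6/5.
That gives 3 positive pivots.
Hence Q is positive definite.

positive definite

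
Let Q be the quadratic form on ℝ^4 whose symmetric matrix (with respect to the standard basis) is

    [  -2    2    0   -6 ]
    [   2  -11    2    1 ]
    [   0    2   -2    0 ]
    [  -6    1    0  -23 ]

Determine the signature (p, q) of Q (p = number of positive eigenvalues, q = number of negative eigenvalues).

(0, 4)

An LDLᵀ factorisation of A has diagonal entries -2, -9, -14/9, -10/7.
Counting signs: 4 negative.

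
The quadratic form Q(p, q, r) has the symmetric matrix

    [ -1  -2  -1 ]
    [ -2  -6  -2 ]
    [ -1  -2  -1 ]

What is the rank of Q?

Row-reducing A symmetrically gives the diagonal entries -1, -2, 0.
So there are 2 negative, 1 zero pivots.
The rank is the number of nonzero pivots: 2.

2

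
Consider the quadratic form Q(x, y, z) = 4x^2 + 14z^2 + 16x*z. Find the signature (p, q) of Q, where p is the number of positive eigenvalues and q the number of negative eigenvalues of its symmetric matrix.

(1, 1)

The symmetric matrix is A = [[4, 0, 8], [0, 0, 0], [8, 0, 14]].
Row-reducing A symmetrically gives the diagonal entries 4, 0, -2.
That gives 1 positive, 1 negative, 1 zero pivots.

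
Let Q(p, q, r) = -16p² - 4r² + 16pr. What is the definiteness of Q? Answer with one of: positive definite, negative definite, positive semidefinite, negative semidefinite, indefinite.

negative semidefinite

The associated matrix is A = [[-16, 0, 8], [0, 0, 0], [8, 0, -4]].
Congruent diagonalization of A (simultaneous row and column reduction) yields pivots -16, 0, 0.
Counting signs: 1 negative, 2 zero.
Hence Q is negative semidefinite.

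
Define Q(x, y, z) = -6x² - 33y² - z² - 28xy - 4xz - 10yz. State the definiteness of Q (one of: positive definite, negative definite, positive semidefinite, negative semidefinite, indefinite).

negative semidefinite

The symmetric matrix is A = [[-6, -14, -2], [-14, -33, -5], [-2, -5, -1]].
Symmetric row and column elimination reduces A to a congruent diagonal form with pivots -6, -1/3, 0.
So there are 2 negative, 1 zero pivots.
Hence Q is negative semidefinite.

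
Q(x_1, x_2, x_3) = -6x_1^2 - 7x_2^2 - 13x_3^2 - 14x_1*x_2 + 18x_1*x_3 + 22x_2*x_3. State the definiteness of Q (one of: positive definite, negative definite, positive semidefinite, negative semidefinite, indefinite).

indefinite

The associated matrix is A = [[-6, -7, 9], [-7, -7, 11], [9, 11, -13]].
Row-reducing A symmetrically gives the diagonal entries -6, 7/6, 2/7.
Counting signs: 2 positive, 1 negative.
Hence Q is indefinite.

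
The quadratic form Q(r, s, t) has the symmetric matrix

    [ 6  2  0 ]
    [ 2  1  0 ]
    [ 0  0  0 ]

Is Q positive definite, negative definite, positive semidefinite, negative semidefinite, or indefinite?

Row-reducing A symmetrically gives the diagonal entries 6, 1/3, 0.
That gives 2 positive, 1 zero pivots.
Hence Q is positive semidefinite.

positive semidefinite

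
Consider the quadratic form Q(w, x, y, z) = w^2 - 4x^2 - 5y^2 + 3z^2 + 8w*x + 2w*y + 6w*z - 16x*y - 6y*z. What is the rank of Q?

3

The associated matrix is A = [[1, 4, 1, 3], [4, -4, -8, 0], [1, -8, -5, -3], [3, 0, -3, 3]].
Row-reducing A symmetrically gives the diagonal entries 1, -20, 6/5, 0.
So there are 2 positive, 1 negative, 1 zero pivots.
The rank is the number of nonzero pivots: 3.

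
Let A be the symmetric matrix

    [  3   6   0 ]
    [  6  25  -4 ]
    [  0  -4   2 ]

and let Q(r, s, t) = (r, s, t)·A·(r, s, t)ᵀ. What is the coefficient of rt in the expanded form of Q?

0

The coefficient of rt is A[1,3] + A[3,1] = 2·0 = 0.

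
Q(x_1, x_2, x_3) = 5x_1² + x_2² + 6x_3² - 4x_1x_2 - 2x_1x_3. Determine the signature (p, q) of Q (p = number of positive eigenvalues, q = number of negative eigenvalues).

(3, 0)

The symmetric matrix is A = [[5, -2, -1], [-2, 1, 0], [-1, 0, 6]].
Congruent diagonalization of A (simultaneous row and column reduction) yields pivots 5, 1/5, 5.
That gives 3 positive pivots.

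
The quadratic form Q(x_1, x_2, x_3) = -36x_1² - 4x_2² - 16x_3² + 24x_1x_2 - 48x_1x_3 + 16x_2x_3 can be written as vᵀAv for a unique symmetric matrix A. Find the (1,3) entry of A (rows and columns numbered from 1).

The coefficient of x_1·x_3 in Q is -48. For a symmetric A this equals A[1,3] + A[3,1] = 2·A[1,3].
So A[1,3] = -48/2 = -24.

-24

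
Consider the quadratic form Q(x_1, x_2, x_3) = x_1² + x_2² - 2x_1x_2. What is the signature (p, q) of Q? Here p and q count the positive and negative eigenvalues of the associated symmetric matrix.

The symmetric matrix is A = [[1, -1, 0], [-1, 1, 0], [0, 0, 0]].
Applying the same elementary operations to the rows and columns of A produces a congruent diagonal matrix with entries 1, 0, 0.
Counting signs: 1 positive, 2 zero.

(1, 0)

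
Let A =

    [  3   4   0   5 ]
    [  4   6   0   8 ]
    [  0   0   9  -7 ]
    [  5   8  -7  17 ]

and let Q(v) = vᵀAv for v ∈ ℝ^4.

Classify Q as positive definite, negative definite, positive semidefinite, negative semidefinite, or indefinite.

Leading principal minors: Δ_1 = 3, Δ_2 = 2, Δ_3 = 18, Δ_4 = 10.
All leading principal minors are positive, so by Sylvester's criterion Q is positive definite.

positive definite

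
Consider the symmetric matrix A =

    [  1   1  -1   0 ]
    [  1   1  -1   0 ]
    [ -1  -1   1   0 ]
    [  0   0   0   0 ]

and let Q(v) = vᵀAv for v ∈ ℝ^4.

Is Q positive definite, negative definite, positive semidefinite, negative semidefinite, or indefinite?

Symmetric row and column elimination reduces A to a congruent diagonal form with pivots 1, 0, 0, 0.
So there are 1 positive, 3 zero pivots.
Hence Q is positive semidefinite.

positive semidefinite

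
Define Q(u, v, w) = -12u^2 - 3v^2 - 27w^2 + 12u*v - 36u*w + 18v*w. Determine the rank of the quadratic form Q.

The symmetric matrix is A = [[-12, 6, -18], [6, -3, 9], [-18, 9, -27]].
Symmetric row and column elimination reduces A to a congruent diagonal form with pivots -12, 0, 0.
Counting signs: 1 negative, 2 zero.
The rank is the number of nonzero pivots: 1.

1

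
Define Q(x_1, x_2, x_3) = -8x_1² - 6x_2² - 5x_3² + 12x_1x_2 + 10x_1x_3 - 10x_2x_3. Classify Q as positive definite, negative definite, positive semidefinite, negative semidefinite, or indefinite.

Write A = [[-8, 6, 5], [6, -6, -5], [5, -5, -5]].
An LDLᵀ factorisation of A has diagonal entries -8, -3/2, -5/6.
That gives 3 negative pivots.
Hence Q is negative definite.

negative definite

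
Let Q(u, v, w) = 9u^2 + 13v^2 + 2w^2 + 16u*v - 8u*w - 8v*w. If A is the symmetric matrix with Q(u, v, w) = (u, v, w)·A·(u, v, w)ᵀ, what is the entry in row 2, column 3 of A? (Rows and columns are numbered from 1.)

-4

The coefficient of v·w in Q is -8. For a symmetric A this equals A[2,3] + A[3,2] = 2·A[2,3].
So A[2,3] = -8/2 = -4.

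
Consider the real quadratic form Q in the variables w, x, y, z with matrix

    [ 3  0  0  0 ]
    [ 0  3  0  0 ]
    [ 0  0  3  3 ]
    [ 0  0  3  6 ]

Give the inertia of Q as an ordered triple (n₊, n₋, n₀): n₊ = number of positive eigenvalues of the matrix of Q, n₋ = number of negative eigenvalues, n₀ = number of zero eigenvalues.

Congruent diagonalization of A (simultaneous row and column reduction) yields pivots 3, 3, 3, 3.
So there are 4 positive pivots.

(4, 0, 0)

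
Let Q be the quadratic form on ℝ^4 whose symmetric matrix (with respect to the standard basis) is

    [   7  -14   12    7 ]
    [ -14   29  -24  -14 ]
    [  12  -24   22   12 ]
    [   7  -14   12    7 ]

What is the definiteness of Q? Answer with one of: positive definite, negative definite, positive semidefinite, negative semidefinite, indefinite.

Symmetric row and column elimination reduces A to a congruent diagonal form with pivots 7, 1, 10/7, 0.
Counting signs: 3 positive, 1 zero.
Hence Q is positive semidefinite.

positive semidefinite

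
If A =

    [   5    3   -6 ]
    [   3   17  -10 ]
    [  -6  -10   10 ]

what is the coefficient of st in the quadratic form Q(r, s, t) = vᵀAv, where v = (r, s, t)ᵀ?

The coefficient of st is A[2,3] + A[3,2] = 2·(-10) = -20.

-20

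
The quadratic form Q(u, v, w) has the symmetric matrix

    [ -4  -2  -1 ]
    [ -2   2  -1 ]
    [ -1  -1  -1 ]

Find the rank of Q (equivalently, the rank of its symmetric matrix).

Symmetric row and column elimination reduces A to a congruent diagonal form with pivots -4, 3, -5/6.
So there are 1 positive, 2 negative pivots.
The rank is the number of nonzero pivots: 3.

3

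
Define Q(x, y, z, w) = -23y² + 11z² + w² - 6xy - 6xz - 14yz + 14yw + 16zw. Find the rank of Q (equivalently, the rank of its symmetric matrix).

The symmetric matrix is A = [[0, -3, -3, 0], [-3, -23, -7, 7], [-3, -7, 11, 8], [0, 7, 8, 1]].
Row reduction of A gives 4 nonzero rows, so rank A = 4.

4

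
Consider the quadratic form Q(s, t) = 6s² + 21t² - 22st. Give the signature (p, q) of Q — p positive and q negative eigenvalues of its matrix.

(2, 0)

The associated matrix is A = [[6, -11], [-11, 21]].
An LDLᵀ factorisation of A has diagonal entries 6, 5/6.
So there are 2 positive pivots.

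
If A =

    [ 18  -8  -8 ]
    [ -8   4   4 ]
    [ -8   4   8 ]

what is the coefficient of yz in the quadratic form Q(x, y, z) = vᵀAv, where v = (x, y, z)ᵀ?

8

The coefficient of yz is A[2,3] + A[3,2] = 2·4 = 8.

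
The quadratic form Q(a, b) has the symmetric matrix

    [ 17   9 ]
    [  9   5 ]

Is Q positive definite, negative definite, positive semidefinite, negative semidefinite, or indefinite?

Congruent diagonalization of A (simultaneous row and column reduction) yields pivots 17, 4/17.
Counting signs: 2 positive.
Hence Q is positive definite.

positive definite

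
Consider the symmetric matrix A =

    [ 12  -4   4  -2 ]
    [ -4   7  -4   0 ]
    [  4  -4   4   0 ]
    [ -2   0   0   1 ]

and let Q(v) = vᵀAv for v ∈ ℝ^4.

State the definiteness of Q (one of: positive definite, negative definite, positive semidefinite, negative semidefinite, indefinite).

Leading principal minors: Δ_1 = 12, Δ_2 = 68, Δ_3 = 96, Δ_4 = 48.
All leading principal minors are positive, so by Sylvester's criterion Q is positive definite.

positive definite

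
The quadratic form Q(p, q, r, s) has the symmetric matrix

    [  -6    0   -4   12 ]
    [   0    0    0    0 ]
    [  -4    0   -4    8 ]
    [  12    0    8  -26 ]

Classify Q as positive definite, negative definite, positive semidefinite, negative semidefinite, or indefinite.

negative semidefinite

Symmetric row and column elimination reduces A to a congruent diagonal form with pivots -6, 0, -4/3, -2.
That gives 3 negative, 1 zero pivots.
Hence Q is negative semidefinite.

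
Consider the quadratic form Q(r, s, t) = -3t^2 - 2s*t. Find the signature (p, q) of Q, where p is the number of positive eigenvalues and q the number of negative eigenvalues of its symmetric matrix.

(1, 1)

The symmetric matrix is A = [[0, 0, 0], [0, 0, -1], [0, -1, -3]].
By Sylvester's law of inertia any congruent diagonalization of A has 1 positive, 1 negative and 1 zero entries.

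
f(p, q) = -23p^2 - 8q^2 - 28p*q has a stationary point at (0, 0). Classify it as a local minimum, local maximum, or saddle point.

The Hessian at the origin is H = [[-46, -28], [-28, -16]].
det H = -46·-16 − (-28)² = -48 < 0, so H is indefinite.
Therefore the origin is a saddle point.

saddle point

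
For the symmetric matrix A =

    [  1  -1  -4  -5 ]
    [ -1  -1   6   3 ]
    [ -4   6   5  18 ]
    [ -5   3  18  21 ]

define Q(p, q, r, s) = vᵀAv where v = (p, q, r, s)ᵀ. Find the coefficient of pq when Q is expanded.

The coefficient of pq is A[1,2] + A[2,1] = 2·(-1) = -2.

-2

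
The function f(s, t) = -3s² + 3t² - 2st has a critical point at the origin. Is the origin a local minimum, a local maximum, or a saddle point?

The Hessian at the origin is H = [[-6, -2], [-2, 6]].
det H = -6·6 − (-2)² = -40 < 0, so H is indefinite.
Therefore the origin is a saddle point.

saddle point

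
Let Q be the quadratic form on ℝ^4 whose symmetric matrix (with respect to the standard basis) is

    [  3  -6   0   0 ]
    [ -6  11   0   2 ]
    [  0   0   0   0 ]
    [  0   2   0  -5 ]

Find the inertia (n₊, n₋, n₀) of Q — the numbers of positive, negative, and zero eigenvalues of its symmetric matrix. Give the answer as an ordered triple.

Row-reducing A symmetrically gives the diagonal entries 3, -1, 0, -1.
That gives 1 positive, 2 negative, 1 zero pivots.

(1, 2, 1)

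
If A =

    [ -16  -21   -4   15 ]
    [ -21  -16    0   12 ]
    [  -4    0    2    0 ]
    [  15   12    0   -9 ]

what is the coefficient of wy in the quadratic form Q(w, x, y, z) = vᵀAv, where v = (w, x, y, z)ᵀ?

-8

The coefficient of wy is A[1,3] + A[3,1] = 2·(-4) = -8.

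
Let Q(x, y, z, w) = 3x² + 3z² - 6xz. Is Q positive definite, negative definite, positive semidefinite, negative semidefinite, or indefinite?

The associated matrix is A = [[3, 0, -3, 0], [0, 0, 0, 0], [-3, 0, 3, 0], [0, 0, 0, 0]].
Row-reducing A symmetrically gives the diagonal entries 3, 0, 0, 0.
Counting signs: 1 positive, 3 zero.
Hence Q is positive semidefinite.

positive semidefinite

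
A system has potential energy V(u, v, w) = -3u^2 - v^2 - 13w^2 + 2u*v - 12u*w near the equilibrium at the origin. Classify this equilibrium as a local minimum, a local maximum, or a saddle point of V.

The Hessian at the origin is H = [[-6, 2, -12], [2, -2, 0], [-12, 0, -26]].
Symmetric row and column elimination reduces H to a congruent diagonal form with pivots -6, -4/3, 10.
Counting signs: 1 positive, 2 negative.
H is indefinite, so the origin is a saddle point.

saddle point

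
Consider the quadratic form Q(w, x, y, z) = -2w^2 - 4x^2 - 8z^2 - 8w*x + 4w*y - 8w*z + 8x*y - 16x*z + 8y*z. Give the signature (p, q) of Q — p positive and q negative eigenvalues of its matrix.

The associated matrix is A = [[-2, -4, 2, -4], [-4, -4, 4, -8], [2, 4, 0, 4], [-4, -8, 4, -8]].
Applying the same elementary operations to the rows and columns of A produces a congruent diagonal matrix with entries -2, 4, 2, 0.
So there are 2 positive, 1 negative, 1 zero pivots.

(2, 1)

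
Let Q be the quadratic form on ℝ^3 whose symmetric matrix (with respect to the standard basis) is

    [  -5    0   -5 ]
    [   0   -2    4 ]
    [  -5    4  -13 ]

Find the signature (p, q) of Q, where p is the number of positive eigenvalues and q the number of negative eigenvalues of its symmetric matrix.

Applying the same elementary operations to the rows and columns of A produces a congruent diagonal matrix with entries -5, -2, 0.
So there are 2 negative, 1 zero pivots.

(0, 2)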